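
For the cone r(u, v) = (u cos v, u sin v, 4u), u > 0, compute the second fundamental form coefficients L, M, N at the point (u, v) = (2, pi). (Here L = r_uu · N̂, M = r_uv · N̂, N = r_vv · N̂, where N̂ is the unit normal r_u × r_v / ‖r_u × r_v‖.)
L = 0;  M = 0;  N = 8*sqrt(17)/17

Compute the unit normal N̂(u, v) = (-4*sqrt(17)*u*cos(v)/(17*Abs(u)), -4*sqrt(17)*u*sin(v)/(17*Abs(u)), sqrt(17)*u/(17*Abs(u))), and the second partials r_uu, r_uv, r_vv. Take dot products:
  L(u, v) = r_uu · N̂ = 0,
  M(u, v) = r_uv · N̂ = 0,
  N(u, v) = r_vv · N̂ = 4*sqrt(17)*u^2/(17*Abs(u)).
Evaluating at (u, v) = (2, pi):
  L = 0, M = 0, N = 8*sqrt(17)/17.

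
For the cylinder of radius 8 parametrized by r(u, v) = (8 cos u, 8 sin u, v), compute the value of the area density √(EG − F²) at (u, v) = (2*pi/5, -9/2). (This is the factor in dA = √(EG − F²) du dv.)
√(EG − F²)|_{(2*pi/5, -9/2)} = 8

E = 64, F = 0, G = 1, so EG − F² = 64. Taking the positive square root: √(EG − F²) = 8. At (u, v) = (2*pi/5, -9/2): 8.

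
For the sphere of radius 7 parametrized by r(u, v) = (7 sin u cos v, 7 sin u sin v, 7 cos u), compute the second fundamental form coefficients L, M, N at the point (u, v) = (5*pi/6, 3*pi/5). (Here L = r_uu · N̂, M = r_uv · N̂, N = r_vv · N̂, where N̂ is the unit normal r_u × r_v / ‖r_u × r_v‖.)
L = -7;  M = 0;  N = -7/4

Compute the unit normal N̂(u, v) = (sin(u)^2*cos(v)/Abs(sin(u)), sin(u)^2*sin(v)/Abs(sin(u)), sin(2*u)/(2*Abs(sin(u)))), and the second partials r_uu, r_uv, r_vv. Take dot products:
  L(u, v) = r_uu · N̂ = -7*sin(u)/Abs(sin(u)),
  M(u, v) = r_uv · N̂ = 0,
  N(u, v) = r_vv · N̂ = -7*sin(u)^3/Abs(sin(u)).
Evaluating at (u, v) = (5*pi/6, 3*pi/5):
  L = -7, M = 0, N = -7/4.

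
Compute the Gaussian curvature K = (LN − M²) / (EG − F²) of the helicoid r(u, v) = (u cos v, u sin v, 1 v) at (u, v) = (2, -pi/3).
K = -1/25

Coefficients of the first fundamental form: E = 1, F = 0, G = u^2 + 1.
Coefficients of the second fundamental form: L = 0, M = -1/sqrt(u^2 + 1), N = 0.
Assemble K = (LN − M²)/(EG − F²) = -1/(u^2 + 1)^2. At (u, v) = (2, -pi/3): K = -1/25.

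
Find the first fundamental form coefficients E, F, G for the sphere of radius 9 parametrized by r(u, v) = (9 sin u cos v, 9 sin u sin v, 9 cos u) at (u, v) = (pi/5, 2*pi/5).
E = 81;  F = 0;  G = 405/8 - 81*sqrt(5)/8

Partials: r_u = (9*cos(u)*cos(v), 9*sin(v)*cos(u), -9*sin(u)), r_v = (-9*sin(u)*sin(v), 9*sin(u)*cos(v), 0). As functions of (u, v):
  E = r_u · r_u = 81,
  F = r_u · r_v = 0,
  G = r_v · r_v = 81*sin(u)^2.
Evaluating at (u, v) = (pi/5, 2*pi/5): E = 81, F = 0, G = 405/8 - 81*sqrt(5)/8.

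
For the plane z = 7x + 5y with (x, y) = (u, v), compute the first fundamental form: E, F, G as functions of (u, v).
E = 50;  F = 35;  G = 26

Compute partials: r_u = (1, 0, 7), r_v = (0, 1, 5). Then
  E = r_u · r_u = 50,
  F = r_u · r_v = 35,
  G = r_v · r_v = 26.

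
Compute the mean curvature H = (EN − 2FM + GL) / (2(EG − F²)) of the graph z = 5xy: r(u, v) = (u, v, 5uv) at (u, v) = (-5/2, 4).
H = 10000*sqrt(2229)/4968441

With E = 25*v^2 + 1, F = 25*u*v, G = 25*u^2 + 1, L = 0, M = 5/sqrt(25*u^2 + 25*v^2 + 1), N = 0, assemble
  H = (EN − 2FM + GL) / (2(EG − F²)) = -125*u*v/(25*u^2 + 25*v^2 + 1)^(3/2).
At (u, v) = (-5/2, 4): H = 10000*sqrt(2229)/4968441.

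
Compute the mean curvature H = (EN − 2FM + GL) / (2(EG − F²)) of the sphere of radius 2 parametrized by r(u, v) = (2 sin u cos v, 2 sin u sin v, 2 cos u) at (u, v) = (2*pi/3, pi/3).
H = -1/2

With E = 4, F = 0, G = 4*sin(u)^2, L = -2*sin(u)/Abs(sin(u)), M = 0, N = -2*sin(u)^3/Abs(sin(u)), assemble
  H = (EN − 2FM + GL) / (2(EG − F²)) = -sin(u)/(2*Abs(sin(u))).
At (u, v) = (2*pi/3, pi/3): H = -1/2.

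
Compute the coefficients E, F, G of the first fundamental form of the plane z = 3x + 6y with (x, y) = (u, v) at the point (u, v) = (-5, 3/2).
E = 10;  F = 18;  G = 37

Partials: r_u = (1, 0, 3), r_v = (0, 1, 6). As functions of (u, v):
  E = r_u · r_u = 10,
  F = r_u · r_v = 18,
  G = r_v · r_v = 37.
Evaluating at (u, v) = (-5, 3/2): E = 10, F = 18, G = 37.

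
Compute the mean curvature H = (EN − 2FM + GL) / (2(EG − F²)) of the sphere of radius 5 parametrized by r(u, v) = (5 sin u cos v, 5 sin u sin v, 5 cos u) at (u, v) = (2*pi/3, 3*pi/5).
H = -1/5

With E = 25, F = 0, G = 25*sin(u)^2, L = -5*sin(u)/Abs(sin(u)), M = 0, N = -5*sin(u)^3/Abs(sin(u)), assemble
  H = (EN − 2FM + GL) / (2(EG − F²)) = -sin(u)/(5*Abs(sin(u))).
At (u, v) = (2*pi/3, 3*pi/5): H = -1/5.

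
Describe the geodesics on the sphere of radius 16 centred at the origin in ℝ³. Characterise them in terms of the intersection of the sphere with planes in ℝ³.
Geodesics on the sphere of radius 16 are great circles — circles of radius 16 obtained as the intersection of the sphere with planes through the origin (the centre of the sphere).

A curve α(t) of nonzero constant speed on the sphere of radius 16 is a geodesic iff its acceleration α̈ is everywhere normal to the surface, i.e. parallel to the radial vector α(t). Then d/dt(α × α̇) = α̇ × α̇ + α × α̈ = 0, so α × α̇ is a constant vector n ≠ 0 and α(t) · n = 0 for all t: α lies in the plane through the origin with normal n. The intersection of that plane with the sphere is a circle of radius 16 (a great circle). Conversely, a great circle traversed at constant speed has centripetal acceleration pointing at the origin, hence normal to the sphere, so every great circle is a geodesic.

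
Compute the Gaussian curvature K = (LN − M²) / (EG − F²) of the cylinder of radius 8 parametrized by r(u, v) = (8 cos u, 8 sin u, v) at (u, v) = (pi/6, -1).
K = 0

Coefficients of the first fundamental form: E = 64, F = 0, G = 1.
Coefficients of the second fundamental form: L = -8, M = 0, N = 0.
Assemble K = (LN − M²)/(EG − F²) = 0. At (u, v) = (pi/6, -1): K = 0.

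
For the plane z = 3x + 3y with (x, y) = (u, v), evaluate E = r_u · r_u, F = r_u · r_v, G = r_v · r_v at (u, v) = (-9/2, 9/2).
E = 10;  F = 9;  G = 10

Partials: r_u = (1, 0, 3), r_v = (0, 1, 3). As functions of (u, v):
  E = r_u · r_u = 10,
  F = r_u · r_v = 9,
  G = r_v · r_v = 10.
Evaluating at (u, v) = (-9/2, 9/2): E = 10, F = 9, G = 10.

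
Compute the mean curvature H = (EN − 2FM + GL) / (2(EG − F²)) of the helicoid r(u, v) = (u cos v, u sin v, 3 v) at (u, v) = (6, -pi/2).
H = 0

With E = 1, F = 0, G = u^2 + 9, L = 0, M = -3/sqrt(u^2 + 9), N = 0, assemble
  H = (EN − 2FM + GL) / (2(EG − F²)) = 0.
At (u, v) = (6, -pi/2): H = 0.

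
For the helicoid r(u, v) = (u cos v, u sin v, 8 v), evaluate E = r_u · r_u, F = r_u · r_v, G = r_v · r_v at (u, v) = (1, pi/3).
E = 1;  F = 0;  G = 65

Partials: r_u = (cos(v), sin(v), 0), r_v = (-u*sin(v), u*cos(v), 8). As functions of (u, v):
  E = r_u · r_u = 1,
  F = r_u · r_v = 0,
  G = r_v · r_v = u^2 + 64.
Evaluating at (u, v) = (1, pi/3): E = 1, F = 0, G = 65.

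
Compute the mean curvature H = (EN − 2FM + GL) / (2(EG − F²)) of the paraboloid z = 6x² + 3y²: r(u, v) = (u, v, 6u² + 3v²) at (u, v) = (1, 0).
H = 441*sqrt(145)/21025

With E = 144*u^2 + 1, F = 72*u*v, G = 36*v^2 + 1, L = 12/sqrt(144*u^2 + 36*v^2 + 1), M = 0, N = 6/sqrt(144*u^2 + 36*v^2 + 1), assemble
  H = (EN − 2FM + GL) / (2(EG − F²)) = 9*(48*u^2 + 24*v^2 + 1)/(144*u^2 + 36*v^2 + 1)^(3/2).
At (u, v) = (1, 0): H = 441*sqrt(145)/21025.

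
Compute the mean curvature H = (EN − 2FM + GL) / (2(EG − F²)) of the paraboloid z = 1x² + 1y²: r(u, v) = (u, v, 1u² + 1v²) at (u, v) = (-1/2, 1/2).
H = 4*sqrt(3)/9

With E = 4*u^2 + 1, F = 4*u*v, G = 4*v^2 + 1, L = 2/sqrt(4*u^2 + 4*v^2 + 1), M = 0, N = 2/sqrt(4*u^2 + 4*v^2 + 1), assemble
  H = (EN − 2FM + GL) / (2(EG − F²)) = 2*(2*u^2 + 2*v^2 + 1)/(4*u^2 + 4*v^2 + 1)^(3/2).
At (u, v) = (-1/2, 1/2): H = 4*sqrt(3)/9.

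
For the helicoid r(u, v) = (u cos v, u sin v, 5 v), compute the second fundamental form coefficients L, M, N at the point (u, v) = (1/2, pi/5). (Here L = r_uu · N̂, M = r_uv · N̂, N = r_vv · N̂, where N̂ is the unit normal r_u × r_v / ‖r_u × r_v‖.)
L = 0;  M = -10*sqrt(101)/101;  N = 0

Compute the unit normal N̂(u, v) = (5*sin(v)/sqrt(u^2 + 25), -5*cos(v)/sqrt(u^2 + 25), u/sqrt(u^2 + 25)), and the second partials r_uu, r_uv, r_vv. Take dot products:
  L(u, v) = r_uu · N̂ = 0,
  M(u, v) = r_uv · N̂ = -5/sqrt(u^2 + 25),
  N(u, v) = r_vv · N̂ = 0.
Evaluating at (u, v) = (1/2, pi/5):
  L = 0, M = -10*sqrt(101)/101, N = 0.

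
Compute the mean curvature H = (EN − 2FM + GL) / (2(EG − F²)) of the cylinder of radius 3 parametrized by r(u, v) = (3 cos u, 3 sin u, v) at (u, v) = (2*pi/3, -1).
H = -1/6

With E = 9, F = 0, G = 1, L = -3, M = 0, N = 0, assemble
  H = (EN − 2FM + GL) / (2(EG − F²)) = -1/6.
At (u, v) = (2*pi/3, -1): H = -1/6.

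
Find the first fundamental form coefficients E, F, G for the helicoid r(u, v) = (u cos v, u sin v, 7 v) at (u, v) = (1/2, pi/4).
E = 1;  F = 0;  G = 197/4

Partials: r_u = (cos(v), sin(v), 0), r_v = (-u*sin(v), u*cos(v), 7). As functions of (u, v):
  E = r_u · r_u = 1,
  F = r_u · r_v = 0,
  G = r_v · r_v = u^2 + 49.
Evaluating at (u, v) = (1/2, pi/4): E = 1, F = 0, G = 197/4.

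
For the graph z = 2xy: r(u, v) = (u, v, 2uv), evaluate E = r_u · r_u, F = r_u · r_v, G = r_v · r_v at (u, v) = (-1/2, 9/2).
E = 82;  F = -9;  G = 2

Partials: r_u = (1, 0, 2*v), r_v = (0, 1, 2*u). As functions of (u, v):
  E = r_u · r_u = 4*v^2 + 1,
  F = r_u · r_v = 4*u*v,
  G = r_v · r_v = 4*u^2 + 1.
Evaluating at (u, v) = (-1/2, 9/2): E = 82, F = -9, G = 2.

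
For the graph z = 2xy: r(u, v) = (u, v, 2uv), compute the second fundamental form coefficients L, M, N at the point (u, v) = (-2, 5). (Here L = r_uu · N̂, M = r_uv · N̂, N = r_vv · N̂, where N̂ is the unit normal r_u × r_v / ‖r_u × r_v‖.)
L = 0;  M = 2*sqrt(13)/39;  N = 0

Compute the unit normal N̂(u, v) = (-2*v/sqrt(4*u^2 + 4*v^2 + 1), -2*u/sqrt(4*u^2 + 4*v^2 + 1), 1/sqrt(4*u^2 + 4*v^2 + 1)), and the second partials r_uu, r_uv, r_vv. Take dot products:
  L(u, v) = r_uu · N̂ = 0,
  M(u, v) = r_uv · N̂ = 2/sqrt(4*u^2 + 4*v^2 + 1),
  N(u, v) = r_vv · N̂ = 0.
Evaluating at (u, v) = (-2, 5):
  L = 0, M = 2*sqrt(13)/39, N = 0.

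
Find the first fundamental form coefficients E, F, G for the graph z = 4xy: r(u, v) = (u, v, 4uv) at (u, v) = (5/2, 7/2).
E = 197;  F = 140;  G = 101

Partials: r_u = (1, 0, 4*v), r_v = (0, 1, 4*u). As functions of (u, v):
  E = r_u · r_u = 16*v^2 + 1,
  F = r_u · r_v = 16*u*v,
  G = r_v · r_v = 16*u^2 + 1.
Evaluating at (u, v) = (5/2, 7/2): E = 197, F = 140, G = 101.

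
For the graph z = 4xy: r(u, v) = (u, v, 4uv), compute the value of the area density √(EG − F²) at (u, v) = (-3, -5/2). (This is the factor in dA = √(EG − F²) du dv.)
√(EG − F²)|_{(-3, -5/2)} = 7*sqrt(5)

E = 16*v^2 + 1, F = 16*u*v, G = 16*u^2 + 1, so EG − F² = 16*u^2 + 16*v^2 + 1. Taking the positive square root: √(EG − F²) = sqrt(16*u^2 + 16*v^2 + 1). At (u, v) = (-3, -5/2): 7*sqrt(5).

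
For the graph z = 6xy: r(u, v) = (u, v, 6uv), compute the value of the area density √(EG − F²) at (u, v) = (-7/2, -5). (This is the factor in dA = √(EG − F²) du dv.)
√(EG − F²)|_{(-7/2, -5)} = sqrt(1342)

E = 36*v^2 + 1, F = 36*u*v, G = 36*u^2 + 1, so EG − F² = 36*u^2 + 36*v^2 + 1. Taking the positive square root: √(EG − F²) = sqrt(36*u^2 + 36*v^2 + 1). At (u, v) = (-7/2, -5): sqrt(1342).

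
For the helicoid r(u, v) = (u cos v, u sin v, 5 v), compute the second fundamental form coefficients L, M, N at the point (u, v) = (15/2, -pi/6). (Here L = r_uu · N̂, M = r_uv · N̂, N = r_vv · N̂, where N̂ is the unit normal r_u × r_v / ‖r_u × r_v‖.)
L = 0;  M = -2*sqrt(13)/13;  N = 0

Compute the unit normal N̂(u, v) = (5*sin(v)/sqrt(u^2 + 25), -5*cos(v)/sqrt(u^2 + 25), u/sqrt(u^2 + 25)), and the second partials r_uu, r_uv, r_vv. Take dot products:
  L(u, v) = r_uu · N̂ = 0,
  M(u, v) = r_uv · N̂ = -5/sqrt(u^2 + 25),
  N(u, v) = r_vv · N̂ = 0.
Evaluating at (u, v) = (15/2, -pi/6):
  L = 0, M = -2*sqrt(13)/13, N = 0.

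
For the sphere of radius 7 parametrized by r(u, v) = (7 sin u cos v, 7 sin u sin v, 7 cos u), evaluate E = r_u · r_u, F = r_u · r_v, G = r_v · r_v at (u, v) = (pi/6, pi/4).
E = 49;  F = 0;  G = 49/4

Partials: r_u = (7*cos(u)*cos(v), 7*sin(v)*cos(u), -7*sin(u)), r_v = (-7*sin(u)*sin(v), 7*sin(u)*cos(v), 0). As functions of (u, v):
  E = r_u · r_u = 49,
  F = r_u · r_v = 0,
  G = r_v · r_v = 49*sin(u)^2.
Evaluating at (u, v) = (pi/6, pi/4): E = 49, F = 0, G = 49/4.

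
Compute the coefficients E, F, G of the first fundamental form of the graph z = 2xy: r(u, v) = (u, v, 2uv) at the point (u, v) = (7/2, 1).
E = 5;  F = 14;  G = 50

Partials: r_u = (1, 0, 2*v), r_v = (0, 1, 2*u). As functions of (u, v):
  E = r_u · r_u = 4*v^2 + 1,
  F = r_u · r_v = 4*u*v,
  G = r_v · r_v = 4*u^2 + 1.
Evaluating at (u, v) = (7/2, 1): E = 5, F = 14, G = 50.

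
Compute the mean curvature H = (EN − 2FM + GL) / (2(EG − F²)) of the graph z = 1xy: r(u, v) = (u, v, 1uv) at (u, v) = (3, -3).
H = 9*sqrt(19)/361

With E = v^2 + 1, F = u*v, G = u^2 + 1, L = 0, M = 1/sqrt(u^2 + v^2 + 1), N = 0, assemble
  H = (EN − 2FM + GL) / (2(EG − F²)) = -u*v/(u^2 + v^2 + 1)^(3/2).
At (u, v) = (3, -3): H = 9*sqrt(19)/361.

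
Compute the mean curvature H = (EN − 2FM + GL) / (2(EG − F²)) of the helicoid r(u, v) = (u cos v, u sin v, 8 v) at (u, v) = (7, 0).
H = 0

With E = 1, F = 0, G = u^2 + 64, L = 0, M = -8/sqrt(u^2 + 64), N = 0, assemble
  H = (EN − 2FM + GL) / (2(EG − F²)) = 0.
At (u, v) = (7, 0): H = 0.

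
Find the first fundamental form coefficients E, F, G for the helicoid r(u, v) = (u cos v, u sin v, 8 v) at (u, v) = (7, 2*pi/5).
E = 1;  F = 0;  G = 113

Partials: r_u = (cos(v), sin(v), 0), r_v = (-u*sin(v), u*cos(v), 8). As functions of (u, v):
  E = r_u · r_u = 1,
  F = r_u · r_v = 0,
  G = r_v · r_v = u^2 + 64.
Evaluating at (u, v) = (7, 2*pi/5): E = 1, F = 0, G = 113.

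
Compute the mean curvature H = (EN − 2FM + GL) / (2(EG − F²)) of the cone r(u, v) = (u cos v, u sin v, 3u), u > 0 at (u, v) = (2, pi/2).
H = 3*sqrt(10)/40

With E = 10, F = 0, G = u^2, L = 0, M = 0, N = 3*sqrt(10)*u^2/(10*Abs(u)), assemble
  H = (EN − 2FM + GL) / (2(EG − F²)) = 3*sqrt(10)/(20*Abs(u)).
At (u, v) = (2, pi/2): H = 3*sqrt(10)/40.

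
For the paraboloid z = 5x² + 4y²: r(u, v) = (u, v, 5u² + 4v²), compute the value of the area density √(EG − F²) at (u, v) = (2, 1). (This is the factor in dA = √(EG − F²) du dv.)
√(EG − F²)|_{(2, 1)} = sqrt(465)

E = 100*u^2 + 1, F = 80*u*v, G = 64*v^2 + 1, so EG − F² = 100*u^2 + 64*v^2 + 1. Taking the positive square root: √(EG − F²) = sqrt(100*u^2 + 64*v^2 + 1). At (u, v) = (2, 1): sqrt(465).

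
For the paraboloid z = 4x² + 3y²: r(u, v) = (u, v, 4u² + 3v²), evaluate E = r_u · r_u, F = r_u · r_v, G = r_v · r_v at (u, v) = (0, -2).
E = 1;  F = 0;  G = 145

Partials: r_u = (1, 0, 8*u), r_v = (0, 1, 6*v). As functions of (u, v):
  E = r_u · r_u = 64*u^2 + 1,
  F = r_u · r_v = 48*u*v,
  G = r_v · r_v = 36*v^2 + 1.
Evaluating at (u, v) = (0, -2): E = 1, F = 0, G = 145.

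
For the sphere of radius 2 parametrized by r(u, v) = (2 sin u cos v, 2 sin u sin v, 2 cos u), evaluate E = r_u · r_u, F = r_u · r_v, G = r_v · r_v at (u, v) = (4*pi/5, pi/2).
E = 4;  F = 0;  G = 5/2 - sqrt(5)/2

Partials: r_u = (2*cos(u)*cos(v), 2*sin(v)*cos(u), -2*sin(u)), r_v = (-2*sin(u)*sin(v), 2*sin(u)*cos(v), 0). As functions of (u, v):
  E = r_u · r_u = 4,
  F = r_u · r_v = 0,
  G = r_v · r_v = 4*sin(u)^2.
Evaluating at (u, v) = (4*pi/5, pi/2): E = 4, F = 0, G = 5/2 - sqrt(5)/2.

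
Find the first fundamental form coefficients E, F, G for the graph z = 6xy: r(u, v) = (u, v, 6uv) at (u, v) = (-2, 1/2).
E = 10;  F = -36;  G = 145

Partials: r_u = (1, 0, 6*v), r_v = (0, 1, 6*u). As functions of (u, v):
  E = r_u · r_u = 36*v^2 + 1,
  F = r_u · r_v = 36*u*v,
  G = r_v · r_v = 36*u^2 + 1.
Evaluating at (u, v) = (-2, 1/2): E = 10, F = -36, G = 145.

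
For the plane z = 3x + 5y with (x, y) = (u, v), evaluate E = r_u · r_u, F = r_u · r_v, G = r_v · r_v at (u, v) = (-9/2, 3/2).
E = 10;  F = 15;  G = 26

Partials: r_u = (1, 0, 3), r_v = (0, 1, 5). As functions of (u, v):
  E = r_u · r_u = 10,
  F = r_u · r_v = 15,
  G = r_v · r_v = 26.
Evaluating at (u, v) = (-9/2, 3/2): E = 10, F = 15, G = 26.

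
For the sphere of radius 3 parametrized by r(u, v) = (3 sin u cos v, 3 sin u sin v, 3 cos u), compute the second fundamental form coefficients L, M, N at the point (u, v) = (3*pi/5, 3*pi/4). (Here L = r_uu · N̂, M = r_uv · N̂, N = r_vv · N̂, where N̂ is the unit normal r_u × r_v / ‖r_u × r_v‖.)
L = -3;  M = 0;  N = -15/8 - 3*sqrt(5)/8

Compute the unit normal N̂(u, v) = (sin(u)^2*cos(v)/Abs(sin(u)), sin(u)^2*sin(v)/Abs(sin(u)), sin(2*u)/(2*Abs(sin(u)))), and the second partials r_uu, r_uv, r_vv. Take dot products:
  L(u, v) = r_uu · N̂ = -3*sin(u)/Abs(sin(u)),
  M(u, v) = r_uv · N̂ = 0,
  N(u, v) = r_vv · N̂ = -3*sin(u)^3/Abs(sin(u)).
Evaluating at (u, v) = (3*pi/5, 3*pi/4):
  L = -3, M = 0, N = -15/8 - 3*sqrt(5)/8.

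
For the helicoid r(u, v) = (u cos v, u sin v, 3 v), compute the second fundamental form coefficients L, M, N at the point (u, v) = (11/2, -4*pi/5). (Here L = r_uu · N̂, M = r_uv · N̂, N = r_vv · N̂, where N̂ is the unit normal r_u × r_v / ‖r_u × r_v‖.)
L = 0;  M = -6*sqrt(157)/157;  N = 0

Compute the unit normal N̂(u, v) = (3*sin(v)/sqrt(u^2 + 9), -3*cos(v)/sqrt(u^2 + 9), u/sqrt(u^2 + 9)), and the second partials r_uu, r_uv, r_vv. Take dot products:
  L(u, v) = r_uu · N̂ = 0,
  M(u, v) = r_uv · N̂ = -3/sqrt(u^2 + 9),
  N(u, v) = r_vv · N̂ = 0.
Evaluating at (u, v) = (11/2, -4*pi/5):
  L = 0, M = -6*sqrt(157)/157, N = 0.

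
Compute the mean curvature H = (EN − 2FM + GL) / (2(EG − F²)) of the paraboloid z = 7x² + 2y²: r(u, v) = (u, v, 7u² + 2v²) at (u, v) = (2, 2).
H = 225*sqrt(849)/80089

With E = 196*u^2 + 1, F = 56*u*v, G = 16*v^2 + 1, L = 14/sqrt(196*u^2 + 16*v^2 + 1), M = 0, N = 4/sqrt(196*u^2 + 16*v^2 + 1), assemble
  H = (EN − 2FM + GL) / (2(EG − F²)) = (392*u^2 + 112*v^2 + 9)/(196*u^2 + 16*v^2 + 1)^(3/2).
At (u, v) = (2, 2): H = 225*sqrt(849)/80089.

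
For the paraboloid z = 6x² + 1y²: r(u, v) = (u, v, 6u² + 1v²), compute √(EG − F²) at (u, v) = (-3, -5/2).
√(EG − F²)|_{(-3, -5/2)} = sqrt(1322)

E = 144*u^2 + 1, F = 24*u*v, G = 4*v^2 + 1; EG − F² = 144*u^2 + 4*v^2 + 1; √(EG − F²) = sqrt(144*u^2 + 4*v^2 + 1). At the given point: sqrt(1322).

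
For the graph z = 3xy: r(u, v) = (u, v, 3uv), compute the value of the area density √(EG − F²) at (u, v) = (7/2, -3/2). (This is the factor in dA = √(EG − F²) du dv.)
√(EG − F²)|_{(7/2, -3/2)} = sqrt(526)/2

E = 9*v^2 + 1, F = 9*u*v, G = 9*u^2 + 1, so EG − F² = 9*u^2 + 9*v^2 + 1. Taking the positive square root: √(EG − F²) = sqrt(9*u^2 + 9*v^2 + 1). At (u, v) = (7/2, -3/2): sqrt(526)/2.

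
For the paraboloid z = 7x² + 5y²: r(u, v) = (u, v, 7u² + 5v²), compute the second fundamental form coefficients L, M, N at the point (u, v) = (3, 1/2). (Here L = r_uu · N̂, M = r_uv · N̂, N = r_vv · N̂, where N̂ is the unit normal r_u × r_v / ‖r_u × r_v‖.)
L = 7*sqrt(1790)/895;  M = 0;  N = sqrt(1790)/179

Compute the unit normal N̂(u, v) = (-14*u/sqrt(196*u^2 + 100*v^2 + 1), -10*v/sqrt(196*u^2 + 100*v^2 + 1), 1/sqrt(196*u^2 + 100*v^2 + 1)), and the second partials r_uu, r_uv, r_vv. Take dot products:
  L(u, v) = r_uu · N̂ = 14/sqrt(196*u^2 + 100*v^2 + 1),
  M(u, v) = r_uv · N̂ = 0,
  N(u, v) = r_vv · N̂ = 10/sqrt(196*u^2 + 100*v^2 + 1).
Evaluating at (u, v) = (3, 1/2):
  L = 7*sqrt(1790)/895, M = 0, N = sqrt(1790)/179.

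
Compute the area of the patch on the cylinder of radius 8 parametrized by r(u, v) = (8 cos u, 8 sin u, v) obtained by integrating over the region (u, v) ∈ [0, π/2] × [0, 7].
Area = 28*pi

Area = ∫∫ √(EG − F²) du dv with √(EG − F²) = 8. Integrating over [0, π/2] × [0, 7] gives 28*pi.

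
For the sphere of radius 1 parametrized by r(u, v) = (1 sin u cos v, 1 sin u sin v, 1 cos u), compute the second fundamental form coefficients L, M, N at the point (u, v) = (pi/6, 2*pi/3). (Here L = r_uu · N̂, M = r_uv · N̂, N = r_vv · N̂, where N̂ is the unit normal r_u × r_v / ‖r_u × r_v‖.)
L = -1;  M = 0;  N = -1/4

Compute the unit normal N̂(u, v) = (sin(u)^2*cos(v)/Abs(sin(u)), sin(u)^2*sin(v)/Abs(sin(u)), sin(2*u)/(2*Abs(sin(u)))), and the second partials r_uu, r_uv, r_vv. Take dot products:
  L(u, v) = r_uu · N̂ = -sin(u)/Abs(sin(u)),
  M(u, v) = r_uv · N̂ = 0,
  N(u, v) = r_vv · N̂ = -sin(u)^3/Abs(sin(u)).
Evaluating at (u, v) = (pi/6, 2*pi/3):
  L = -1, M = 0, N = -1/4.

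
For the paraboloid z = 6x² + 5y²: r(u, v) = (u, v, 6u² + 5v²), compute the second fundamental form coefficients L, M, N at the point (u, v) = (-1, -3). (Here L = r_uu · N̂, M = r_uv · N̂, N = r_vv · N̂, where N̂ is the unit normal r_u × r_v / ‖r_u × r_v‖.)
L = 12*sqrt(1045)/1045;  M = 0;  N = 2*sqrt(1045)/209

Compute the unit normal N̂(u, v) = (-12*u/sqrt(144*u^2 + 100*v^2 + 1), -10*v/sqrt(144*u^2 + 100*v^2 + 1), 1/sqrt(144*u^2 + 100*v^2 + 1)), and the second partials r_uu, r_uv, r_vv. Take dot products:
  L(u, v) = r_uu · N̂ = 12/sqrt(144*u^2 + 100*v^2 + 1),
  M(u, v) = r_uv · N̂ = 0,
  N(u, v) = r_vv · N̂ = 10/sqrt(144*u^2 + 100*v^2 + 1).
Evaluating at (u, v) = (-1, -3):
  L = 12*sqrt(1045)/1045, M = 0, N = 2*sqrt(1045)/209.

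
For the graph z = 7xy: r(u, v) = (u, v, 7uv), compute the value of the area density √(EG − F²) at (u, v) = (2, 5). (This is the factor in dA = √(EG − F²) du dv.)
√(EG − F²)|_{(2, 5)} = 3*sqrt(158)

E = 49*v^2 + 1, F = 49*u*v, G = 49*u^2 + 1, so EG − F² = 49*u^2 + 49*v^2 + 1. Taking the positive square root: √(EG − F²) = sqrt(49*u^2 + 49*v^2 + 1). At (u, v) = (2, 5): 3*sqrt(158).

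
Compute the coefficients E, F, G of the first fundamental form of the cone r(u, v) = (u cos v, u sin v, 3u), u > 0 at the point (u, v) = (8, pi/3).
E = 10;  F = 0;  G = 64

Partials: r_u = (cos(v), sin(v), 3), r_v = (-u*sin(v), u*cos(v), 0). As functions of (u, v):
  E = r_u · r_u = 10,
  F = r_u · r_v = 0,
  G = r_v · r_v = u^2.
Evaluating at (u, v) = (8, pi/3): E = 10, F = 0, G = 64.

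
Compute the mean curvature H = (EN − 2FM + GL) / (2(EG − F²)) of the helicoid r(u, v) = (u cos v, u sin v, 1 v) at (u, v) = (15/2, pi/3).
H = 0

With E = 1, F = 0, G = u^2 + 1, L = 0, M = -1/sqrt(u^2 + 1), N = 0, assemble
  H = (EN − 2FM + GL) / (2(EG − F²)) = 0.
At (u, v) = (15/2, pi/3): H = 0.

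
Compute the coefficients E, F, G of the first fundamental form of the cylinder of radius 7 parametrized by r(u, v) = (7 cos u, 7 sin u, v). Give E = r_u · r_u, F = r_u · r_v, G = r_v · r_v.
E = 49;  F = 0;  G = 1

Compute partials: r_u = (-7*sin(u), 7*cos(u), 0), r_v = (0, 0, 1). Then
  E = r_u · r_u = 49,
  F = r_u · r_v = 0,
  G = r_v · r_v = 1.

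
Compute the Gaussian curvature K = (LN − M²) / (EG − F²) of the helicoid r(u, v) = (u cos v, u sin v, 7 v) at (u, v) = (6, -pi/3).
K = -49/7225

Coefficients of the first fundamental form: E = 1, F = 0, G = u^2 + 49.
Coefficients of the second fundamental form: L = 0, M = -7/sqrt(u^2 + 49), N = 0.
Assemble K = (LN − M²)/(EG − F²) = -49/(u^2 + 49)^2. At (u, v) = (6, -pi/3): K = -49/7225.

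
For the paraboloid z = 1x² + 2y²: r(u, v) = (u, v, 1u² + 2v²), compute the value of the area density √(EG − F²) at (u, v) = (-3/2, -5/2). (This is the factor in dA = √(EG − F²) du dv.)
√(EG − F²)|_{(-3/2, -5/2)} = sqrt(110)

E = 4*u^2 + 1, F = 8*u*v, G = 16*v^2 + 1, so EG − F² = 4*u^2 + 16*v^2 + 1. Taking the positive square root: √(EG − F²) = sqrt(4*u^2 + 16*v^2 + 1). At (u, v) = (-3/2, -5/2): sqrt(110).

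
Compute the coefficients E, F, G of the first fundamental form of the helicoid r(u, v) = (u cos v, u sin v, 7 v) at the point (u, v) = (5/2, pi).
E = 1;  F = 0;  G = 221/4

Partials: r_u = (cos(v), sin(v), 0), r_v = (-u*sin(v), u*cos(v), 7). As functions of (u, v):
  E = r_u · r_u = 1,
  F = r_u · r_v = 0,
  G = r_v · r_v = u^2 + 49.
Evaluating at (u, v) = (5/2, pi): E = 1, F = 0, G = 221/4.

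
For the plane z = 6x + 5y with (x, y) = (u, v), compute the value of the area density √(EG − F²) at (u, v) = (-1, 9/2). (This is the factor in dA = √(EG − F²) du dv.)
√(EG − F²)|_{(-1, 9/2)} = sqrt(62)

E = 37, F = 30, G = 26, so EG − F² = 62. Taking the positive square root: √(EG − F²) = sqrt(62). At (u, v) = (-1, 9/2): sqrt(62).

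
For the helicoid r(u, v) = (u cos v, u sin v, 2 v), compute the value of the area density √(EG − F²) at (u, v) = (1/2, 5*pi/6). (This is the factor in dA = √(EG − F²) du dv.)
√(EG − F²)|_{(1/2, 5*pi/6)} = sqrt(17)/2

E = 1, F = 0, G = u^2 + 4, so EG − F² = u^2 + 4. Taking the positive square root: √(EG − F²) = sqrt(u^2 + 4). At (u, v) = (1/2, 5*pi/6): sqrt(17)/2.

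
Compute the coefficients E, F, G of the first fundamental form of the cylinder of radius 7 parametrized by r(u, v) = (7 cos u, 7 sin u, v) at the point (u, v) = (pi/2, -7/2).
E = 49;  F = 0;  G = 1

Partials: r_u = (-7*sin(u), 7*cos(u), 0), r_v = (0, 0, 1). As functions of (u, v):
  E = r_u · r_u = 49,
  F = r_u · r_v = 0,
  G = r_v · r_v = 1.
Evaluating at (u, v) = (pi/2, -7/2): E = 49, F = 0, G = 1.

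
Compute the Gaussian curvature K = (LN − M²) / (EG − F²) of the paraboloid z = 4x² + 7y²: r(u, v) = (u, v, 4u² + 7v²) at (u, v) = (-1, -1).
K = 112/68121

Coefficients of the first fundamental form: E = 64*u^2 + 1, F = 112*u*v, G = 196*v^2 + 1.
Coefficients of the second fundamental form: L = 8/sqrt(64*u^2 + 196*v^2 + 1), M = 0, N = 14/sqrt(64*u^2 + 196*v^2 + 1).
Assemble K = (LN − M²)/(EG − F²) = 112/(4096*u^4 + 25088*u^2*v^2 + 128*u^2 + 38416*v^4 + 392*v^2 + 1). At (u, v) = (-1, -1): K = 112/68121.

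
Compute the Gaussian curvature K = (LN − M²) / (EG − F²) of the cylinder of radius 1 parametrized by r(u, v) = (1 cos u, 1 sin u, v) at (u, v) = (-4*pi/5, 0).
K = 0

Coefficients of the first fundamental form: E = 1, F = 0, G = 1.
Coefficients of the second fundamental form: L = -1, M = 0, N = 0.
Assemble K = (LN − M²)/(EG − F²) = 0. At (u, v) = (-4*pi/5, 0): K = 0.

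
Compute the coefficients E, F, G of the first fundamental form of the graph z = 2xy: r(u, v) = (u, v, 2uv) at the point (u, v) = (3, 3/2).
E = 10;  F = 18;  G = 37

Partials: r_u = (1, 0, 2*v), r_v = (0, 1, 2*u). As functions of (u, v):
  E = r_u · r_u = 4*v^2 + 1,
  F = r_u · r_v = 4*u*v,
  G = r_v · r_v = 4*u^2 + 1.
Evaluating at (u, v) = (3, 3/2): E = 10, F = 18, G = 37.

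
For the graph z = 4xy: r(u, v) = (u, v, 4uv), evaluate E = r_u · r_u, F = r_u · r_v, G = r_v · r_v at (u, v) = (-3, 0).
E = 1;  F = 0;  G = 145

Partials: r_u = (1, 0, 4*v), r_v = (0, 1, 4*u). As functions of (u, v):
  E = r_u · r_u = 16*v^2 + 1,
  F = r_u · r_v = 16*u*v,
  G = r_v · r_v = 16*u^2 + 1.
Evaluating at (u, v) = (-3, 0): E = 1, F = 0, G = 145.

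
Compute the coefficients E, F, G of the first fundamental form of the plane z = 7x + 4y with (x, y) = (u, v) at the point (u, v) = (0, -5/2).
E = 50;  F = 28;  G = 17

Partials: r_u = (1, 0, 7), r_v = (0, 1, 4). As functions of (u, v):
  E = r_u · r_u = 50,
  F = r_u · r_v = 28,
  G = r_v · r_v = 17.
Evaluating at (u, v) = (0, -5/2): E = 50, F = 28, G = 17.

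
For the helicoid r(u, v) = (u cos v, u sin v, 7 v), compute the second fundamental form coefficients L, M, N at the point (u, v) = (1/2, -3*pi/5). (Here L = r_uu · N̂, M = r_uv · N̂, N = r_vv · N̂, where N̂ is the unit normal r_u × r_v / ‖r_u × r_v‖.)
L = 0;  M = -14*sqrt(197)/197;  N = 0

Compute the unit normal N̂(u, v) = (7*sin(v)/sqrt(u^2 + 49), -7*cos(v)/sqrt(u^2 + 49), u/sqrt(u^2 + 49)), and the second partials r_uu, r_uv, r_vv. Take dot products:
  L(u, v) = r_uu · N̂ = 0,
  M(u, v) = r_uv · N̂ = -7/sqrt(u^2 + 49),
  N(u, v) = r_vv · N̂ = 0.
Evaluating at (u, v) = (1/2, -3*pi/5):
  L = 0, M = -14*sqrt(197)/197, N = 0.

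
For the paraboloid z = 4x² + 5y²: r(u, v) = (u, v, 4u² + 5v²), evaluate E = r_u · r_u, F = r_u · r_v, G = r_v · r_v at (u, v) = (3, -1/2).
E = 577;  F = -120;  G = 26

Partials: r_u = (1, 0, 8*u), r_v = (0, 1, 10*v). As functions of (u, v):
  E = r_u · r_u = 64*u^2 + 1,
  F = r_u · r_v = 80*u*v,
  G = r_v · r_v = 100*v^2 + 1.
Evaluating at (u, v) = (3, -1/2): E = 577, F = -120, G = 26.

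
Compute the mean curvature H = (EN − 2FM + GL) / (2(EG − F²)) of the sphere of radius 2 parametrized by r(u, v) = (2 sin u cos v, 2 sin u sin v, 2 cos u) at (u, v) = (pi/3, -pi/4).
H = -1/2

With E = 4, F = 0, G = 4*sin(u)^2, L = -2*sin(u)/Abs(sin(u)), M = 0, N = -2*sin(u)^3/Abs(sin(u)), assemble
  H = (EN − 2FM + GL) / (2(EG − F²)) = -sin(u)/(2*Abs(sin(u))).
At (u, v) = (pi/3, -pi/4): H = -1/2.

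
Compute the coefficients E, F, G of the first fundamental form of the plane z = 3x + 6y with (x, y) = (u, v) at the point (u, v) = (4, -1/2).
E = 10;  F = 18;  G = 37

Partials: r_u = (1, 0, 3), r_v = (0, 1, 6). As functions of (u, v):
  E = r_u · r_u = 10,
  F = r_u · r_v = 18,
  G = r_v · r_v = 37.
Evaluating at (u, v) = (4, -1/2): E = 10, F = 18, G = 37.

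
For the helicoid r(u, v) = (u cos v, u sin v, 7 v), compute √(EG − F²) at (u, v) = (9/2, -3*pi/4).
√(EG − F²)|_{(9/2, -3*pi/4)} = sqrt(277)/2

E = 1, F = 0, G = u^2 + 49; EG − F² = u^2 + 49; √(EG − F²) = sqrt(u^2 + 49). At the given point: sqrt(277)/2.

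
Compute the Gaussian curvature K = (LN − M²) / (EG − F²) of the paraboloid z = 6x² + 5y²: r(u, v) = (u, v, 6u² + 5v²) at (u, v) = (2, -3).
K = 120/2181529

Coefficients of the first fundamental form: E = 144*u^2 + 1, F = 120*u*v, G = 100*v^2 + 1.
Coefficients of the second fundamental form: L = 12/sqrt(144*u^2 + 100*v^2 + 1), M = 0, N = 10/sqrt(144*u^2 + 100*v^2 + 1).
Assemble K = (LN − M²)/(EG − F²) = 120/(20736*u^4 + 28800*u^2*v^2 + 288*u^2 + 10000*v^4 + 200*v^2 + 1). At (u, v) = (2, -3): K = 120/2181529.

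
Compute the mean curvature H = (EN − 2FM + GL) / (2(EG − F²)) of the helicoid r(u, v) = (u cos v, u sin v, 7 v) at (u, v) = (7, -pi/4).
H = 0

With E = 1, F = 0, G = u^2 + 49, L = 0, M = -7/sqrt(u^2 + 49), N = 0, assemble
  H = (EN − 2FM + GL) / (2(EG − F²)) = 0.
At (u, v) = (7, -pi/4): H = 0.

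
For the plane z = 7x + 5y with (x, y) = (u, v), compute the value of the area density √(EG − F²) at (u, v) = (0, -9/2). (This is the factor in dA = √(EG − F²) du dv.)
√(EG − F²)|_{(0, -9/2)} = 5*sqrt(3)

E = 50, F = 35, G = 26, so EG − F² = 75. Taking the positive square root: √(EG − F²) = 5*sqrt(3). At (u, v) = (0, -9/2): 5*sqrt(3).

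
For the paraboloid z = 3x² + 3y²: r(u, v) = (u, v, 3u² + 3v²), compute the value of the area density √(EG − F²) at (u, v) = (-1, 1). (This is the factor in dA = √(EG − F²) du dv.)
√(EG − F²)|_{(-1, 1)} = sqrt(73)

E = 36*u^2 + 1, F = 36*u*v, G = 36*v^2 + 1, so EG − F² = 36*u^2 + 36*v^2 + 1. Taking the positive square root: √(EG − F²) = sqrt(36*u^2 + 36*v^2 + 1). At (u, v) = (-1, 1): sqrt(73).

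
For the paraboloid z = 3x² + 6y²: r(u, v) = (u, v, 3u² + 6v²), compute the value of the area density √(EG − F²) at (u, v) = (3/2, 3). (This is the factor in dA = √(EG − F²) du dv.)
√(EG − F²)|_{(3/2, 3)} = sqrt(1378)

E = 36*u^2 + 1, F = 72*u*v, G = 144*v^2 + 1, so EG − F² = 36*u^2 + 144*v^2 + 1. Taking the positive square root: √(EG − F²) = sqrt(36*u^2 + 144*v^2 + 1). At (u, v) = (3/2, 3): sqrt(1378).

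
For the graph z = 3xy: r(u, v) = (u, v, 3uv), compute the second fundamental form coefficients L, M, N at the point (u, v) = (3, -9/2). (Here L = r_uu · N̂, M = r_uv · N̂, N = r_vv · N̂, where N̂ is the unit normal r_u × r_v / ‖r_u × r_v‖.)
L = 0;  M = 6*sqrt(1057)/1057;  N = 0

Compute the unit normal N̂(u, v) = (-3*v/sqrt(9*u^2 + 9*v^2 + 1), -3*u/sqrt(9*u^2 + 9*v^2 + 1), 1/sqrt(9*u^2 + 9*v^2 + 1)), and the second partials r_uu, r_uv, r_vv. Take dot products:
  L(u, v) = r_uu · N̂ = 0,
  M(u, v) = r_uv · N̂ = 3/sqrt(9*u^2 + 9*v^2 + 1),
  N(u, v) = r_vv · N̂ = 0.
Evaluating at (u, v) = (3, -9/2):
  L = 0, M = 6*sqrt(1057)/1057, N = 0.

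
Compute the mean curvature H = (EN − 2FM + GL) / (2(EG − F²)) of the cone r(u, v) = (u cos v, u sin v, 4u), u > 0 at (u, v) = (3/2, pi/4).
H = 4*sqrt(17)/51

With E = 17, F = 0, G = u^2, L = 0, M = 0, N = 4*sqrt(17)*u^2/(17*Abs(u)), assemble
  H = (EN − 2FM + GL) / (2(EG − F²)) = 2*sqrt(17)/(17*Abs(u)).
At (u, v) = (3/2, pi/4): H = 4*sqrt(17)/51.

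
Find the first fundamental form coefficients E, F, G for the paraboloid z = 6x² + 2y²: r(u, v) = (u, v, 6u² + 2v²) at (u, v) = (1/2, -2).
E = 37;  F = -48;  G = 65

Partials: r_u = (1, 0, 12*u), r_v = (0, 1, 4*v). As functions of (u, v):
  E = r_u · r_u = 144*u^2 + 1,
  F = r_u · r_v = 48*u*v,
  G = r_v · r_v = 16*v^2 + 1.
Evaluating at (u, v) = (1/2, -2): E = 37, F = -48, G = 65.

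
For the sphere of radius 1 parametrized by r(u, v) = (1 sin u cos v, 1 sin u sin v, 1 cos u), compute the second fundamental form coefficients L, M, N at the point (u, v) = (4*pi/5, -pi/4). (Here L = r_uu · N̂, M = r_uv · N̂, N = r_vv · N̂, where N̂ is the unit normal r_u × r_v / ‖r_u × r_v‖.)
L = -1;  M = 0;  N = -5/8 + sqrt(5)/8

Compute the unit normal N̂(u, v) = (sin(u)^2*cos(v)/Abs(sin(u)), sin(u)^2*sin(v)/Abs(sin(u)), sin(2*u)/(2*Abs(sin(u)))), and the second partials r_uu, r_uv, r_vv. Take dot products:
  L(u, v) = r_uu · N̂ = -sin(u)/Abs(sin(u)),
  M(u, v) = r_uv · N̂ = 0,
  N(u, v) = r_vv · N̂ = -sin(u)^3/Abs(sin(u)).
Evaluating at (u, v) = (4*pi/5, -pi/4):
  L = -1, M = 0, N = -5/8 + sqrt(5)/8.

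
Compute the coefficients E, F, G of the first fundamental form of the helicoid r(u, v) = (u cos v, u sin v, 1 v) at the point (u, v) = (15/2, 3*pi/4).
E = 1;  F = 0;  G = 229/4

Partials: r_u = (cos(v), sin(v), 0), r_v = (-u*sin(v), u*cos(v), 1). As functions of (u, v):
  E = r_u · r_u = 1,
  F = r_u · r_v = 0,
  G = r_v · r_v = u^2 + 1.
Evaluating at (u, v) = (15/2, 3*pi/4): E = 1, F = 0, G = 229/4.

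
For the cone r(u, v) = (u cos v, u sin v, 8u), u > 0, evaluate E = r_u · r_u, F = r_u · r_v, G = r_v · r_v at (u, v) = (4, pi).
E = 65;  F = 0;  G = 16

Partials: r_u = (cos(v), sin(v), 8), r_v = (-u*sin(v), u*cos(v), 0). As functions of (u, v):
  E = r_u · r_u = 65,
  F = r_u · r_v = 0,
  G = r_v · r_v = u^2.
Evaluating at (u, v) = (4, pi): E = 65, F = 0, G = 16.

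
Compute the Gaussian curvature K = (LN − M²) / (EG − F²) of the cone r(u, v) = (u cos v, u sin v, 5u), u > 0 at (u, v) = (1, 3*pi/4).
K = 0

Coefficients of the first fundamental form: E = 26, F = 0, G = u^2.
Coefficients of the second fundamental form: L = 0, M = 0, N = 5*sqrt(26)*u^2/(26*Abs(u)).
Assemble K = (LN − M²)/(EG − F²) = 0. At (u, v) = (1, 3*pi/4): K = 0.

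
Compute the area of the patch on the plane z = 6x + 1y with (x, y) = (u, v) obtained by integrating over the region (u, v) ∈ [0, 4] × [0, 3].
Area = 12*sqrt(38)

Area = ∫∫ √(EG − F²) du dv with √(EG − F²) = sqrt(38). Integrating over [0, 4] × [0, 3] gives 12*sqrt(38).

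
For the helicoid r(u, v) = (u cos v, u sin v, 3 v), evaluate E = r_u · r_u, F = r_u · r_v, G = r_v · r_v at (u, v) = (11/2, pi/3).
E = 1;  F = 0;  G = 157/4

Partials: r_u = (cos(v), sin(v), 0), r_v = (-u*sin(v), u*cos(v), 3). As functions of (u, v):
  E = r_u · r_u = 1,
  F = r_u · r_v = 0,
  G = r_v · r_v = u^2 + 9.
Evaluating at (u, v) = (11/2, pi/3): E = 1, F = 0, G = 157/4.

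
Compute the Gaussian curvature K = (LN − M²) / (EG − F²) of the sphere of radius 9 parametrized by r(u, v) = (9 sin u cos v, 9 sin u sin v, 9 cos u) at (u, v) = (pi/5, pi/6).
K = 1/81

Coefficients of the first fundamental form: E = 81, F = 0, G = 81*sin(u)^2.
Coefficients of the second fundamental form: L = -9*sin(u)/Abs(sin(u)), M = 0, N = -9*sin(u)^3/Abs(sin(u)).
Assemble K = (LN − M²)/(EG − F²) = 1/81. At (u, v) = (pi/5, pi/6): K = 1/81.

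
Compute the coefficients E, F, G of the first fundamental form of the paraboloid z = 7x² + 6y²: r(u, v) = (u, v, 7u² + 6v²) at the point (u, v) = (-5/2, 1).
E = 1226;  F = -420;  G = 145

Partials: r_u = (1, 0, 14*u), r_v = (0, 1, 12*v). As functions of (u, v):
  E = r_u · r_u = 196*u^2 + 1,
  F = r_u · r_v = 168*u*v,
  G = r_v · r_v = 144*v^2 + 1.
Evaluating at (u, v) = (-5/2, 1): E = 1226, F = -420, G = 145.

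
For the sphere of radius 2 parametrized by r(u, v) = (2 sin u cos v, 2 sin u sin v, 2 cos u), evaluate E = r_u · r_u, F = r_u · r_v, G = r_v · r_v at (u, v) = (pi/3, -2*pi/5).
E = 4;  F = 0;  G = 3

Partials: r_u = (2*cos(u)*cos(v), 2*sin(v)*cos(u), -2*sin(u)), r_v = (-2*sin(u)*sin(v), 2*sin(u)*cos(v), 0). As functions of (u, v):
  E = r_u · r_u = 4,
  F = r_u · r_v = 0,
  G = r_v · r_v = 4*sin(u)^2.
Evaluating at (u, v) = (pi/3, -2*pi/5): E = 4, F = 0, G = 3.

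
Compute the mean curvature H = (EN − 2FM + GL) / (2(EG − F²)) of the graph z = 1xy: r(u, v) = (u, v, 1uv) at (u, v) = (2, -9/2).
H = 72*sqrt(101)/10201

With E = v^2 + 1, F = u*v, G = u^2 + 1, L = 0, M = 1/sqrt(u^2 + v^2 + 1), N = 0, assemble
  H = (EN − 2FM + GL) / (2(EG − F²)) = -u*v/(u^2 + v^2 + 1)^(3/2).
At (u, v) = (2, -9/2): H = 72*sqrt(101)/10201.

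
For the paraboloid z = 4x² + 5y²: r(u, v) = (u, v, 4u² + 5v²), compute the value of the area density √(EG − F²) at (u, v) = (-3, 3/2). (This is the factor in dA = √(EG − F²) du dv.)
√(EG − F²)|_{(-3, 3/2)} = sqrt(802)

E = 64*u^2 + 1, F = 80*u*v, G = 100*v^2 + 1, so EG − F² = 64*u^2 + 100*v^2 + 1. Taking the positive square root: √(EG − F²) = sqrt(64*u^2 + 100*v^2 + 1). At (u, v) = (-3, 3/2): sqrt(802).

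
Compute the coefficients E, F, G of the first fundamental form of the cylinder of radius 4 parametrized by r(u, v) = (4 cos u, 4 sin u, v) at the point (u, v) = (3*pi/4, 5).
E = 16;  F = 0;  G = 1

Partials: r_u = (-4*sin(u), 4*cos(u), 0), r_v = (0, 0, 1). As functions of (u, v):
  E = r_u · r_u = 16,
  F = r_u · r_v = 0,
  G = r_v · r_v = 1.
Evaluating at (u, v) = (3*pi/4, 5): E = 16, F = 0, G = 1.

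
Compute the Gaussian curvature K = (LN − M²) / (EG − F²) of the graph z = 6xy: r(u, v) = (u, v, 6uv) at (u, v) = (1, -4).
K = -36/375769

Coefficients of the first fundamental form: E = 36*v^2 + 1, F = 36*u*v, G = 36*u^2 + 1.
Coefficients of the second fundamental form: L = 0, M = 6/sqrt(36*u^2 + 36*v^2 + 1), N = 0.
Assemble K = (LN − M²)/(EG − F²) = -36/(1296*u^4 + 2592*u^2*v^2 + 72*u^2 + 1296*v^4 + 72*v^2 + 1). At (u, v) = (1, -4): K = -36/375769.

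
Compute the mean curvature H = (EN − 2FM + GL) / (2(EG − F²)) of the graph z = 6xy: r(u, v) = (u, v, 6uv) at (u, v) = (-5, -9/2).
H = -243*sqrt(1630)/132845

With E = 36*v^2 + 1, F = 36*u*v, G = 36*u^2 + 1, L = 0, M = 6/sqrt(36*u^2 + 36*v^2 + 1), N = 0, assemble
  H = (EN − 2FM + GL) / (2(EG − F²)) = -216*u*v/(36*u^2 + 36*v^2 + 1)^(3/2).
At (u, v) = (-5, -9/2): H = -243*sqrt(1630)/132845.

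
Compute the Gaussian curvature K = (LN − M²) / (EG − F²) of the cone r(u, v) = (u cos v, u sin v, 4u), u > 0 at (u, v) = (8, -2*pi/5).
K = 0

Coefficients of the first fundamental form: E = 17, F = 0, G = u^2.
Coefficients of the second fundamental form: L = 0, M = 0, N = 4*sqrt(17)*u^2/(17*Abs(u)).
Assemble K = (LN − M²)/(EG − F²) = 0. At (u, v) = (8, -2*pi/5): K = 0.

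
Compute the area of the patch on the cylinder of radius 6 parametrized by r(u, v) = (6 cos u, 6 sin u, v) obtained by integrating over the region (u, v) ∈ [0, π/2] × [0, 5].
Area = 15*pi

Area = ∫∫ √(EG − F²) du dv with √(EG − F²) = 6. Integrating over [0, π/2] × [0, 5] gives 15*pi.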